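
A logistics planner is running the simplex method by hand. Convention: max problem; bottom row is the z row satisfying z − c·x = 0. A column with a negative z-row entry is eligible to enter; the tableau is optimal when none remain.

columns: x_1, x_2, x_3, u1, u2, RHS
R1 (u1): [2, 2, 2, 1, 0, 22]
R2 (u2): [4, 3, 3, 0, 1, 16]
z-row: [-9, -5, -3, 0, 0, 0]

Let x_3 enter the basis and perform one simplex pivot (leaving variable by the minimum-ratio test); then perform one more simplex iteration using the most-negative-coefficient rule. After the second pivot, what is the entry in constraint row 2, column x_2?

Ratio test on column x_3 — row 1: 22/2 = 11; row 2: 16/3 = 16/3. Minimum is 16/3 at row 2 (u2 leaves); pivot element 3.
Divide row 2 by 3; eliminate column x_3 from the other rows.
Second iteration: most negative z-row entry is -5 in column x_1, so x_1 enters.
Ratio test on column x_1 — row 1: entry -2/3 ≤ 0; row 2: (16/3)/(4/3) = 4. Minimum is 4 at row 2 (x_3 leaves); pivot element 4/3.
Divide row 2 by 4/3; eliminate column x_1 from the other rows.
After both pivots, the entry at constraint row 2, column x_2 is 3/4.

3/4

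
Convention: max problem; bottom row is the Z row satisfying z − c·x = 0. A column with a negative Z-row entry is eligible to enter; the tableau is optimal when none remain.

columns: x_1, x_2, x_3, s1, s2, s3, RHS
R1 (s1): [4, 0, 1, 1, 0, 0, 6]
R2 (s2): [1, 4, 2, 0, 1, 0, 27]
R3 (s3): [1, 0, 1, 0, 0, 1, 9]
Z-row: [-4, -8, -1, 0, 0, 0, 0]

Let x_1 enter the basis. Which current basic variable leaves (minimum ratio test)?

Column x_1 entries and ratios — s1: 6/4 = 3/2; s2: 27/1 = 27; s3: 9/1 = 9.
Smallest ratio is 3/2 in the row of s1, so s1 leaves.

s1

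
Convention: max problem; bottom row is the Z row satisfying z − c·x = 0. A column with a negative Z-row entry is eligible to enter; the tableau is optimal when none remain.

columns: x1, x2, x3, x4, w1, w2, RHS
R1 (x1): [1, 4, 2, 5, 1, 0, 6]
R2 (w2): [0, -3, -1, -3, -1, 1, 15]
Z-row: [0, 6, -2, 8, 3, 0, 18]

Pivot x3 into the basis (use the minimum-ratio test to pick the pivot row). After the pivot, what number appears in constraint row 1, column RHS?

Ratio test on column x3 — row 1: 6/2 = 3; row 2: entry -1 ≤ 0. Minimum is 3 at row 1 (x1 leaves); pivot element 2.
Divide row 1 by 2; eliminate column x3 from the other rows.
In the new row 1, the RHS entry is the old entry divided by the pivot: 6/2 = 3.

3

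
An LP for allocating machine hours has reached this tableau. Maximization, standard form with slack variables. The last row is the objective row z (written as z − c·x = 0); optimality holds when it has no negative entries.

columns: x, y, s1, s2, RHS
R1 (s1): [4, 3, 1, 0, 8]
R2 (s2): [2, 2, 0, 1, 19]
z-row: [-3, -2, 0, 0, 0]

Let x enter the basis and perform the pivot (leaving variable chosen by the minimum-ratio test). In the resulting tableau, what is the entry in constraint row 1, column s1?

Ratio test on column x — row 1: 8/4 = 2; row 2: 19/2 = 19/2. Minimum is 2 at row 1 (s1 leaves); pivot element 4.
Divide row 1 by 4; eliminate column x from the other rows.
In the new row 1, the s1 entry is the old entry divided by the pivot: 1/4 = 1/4.

1/4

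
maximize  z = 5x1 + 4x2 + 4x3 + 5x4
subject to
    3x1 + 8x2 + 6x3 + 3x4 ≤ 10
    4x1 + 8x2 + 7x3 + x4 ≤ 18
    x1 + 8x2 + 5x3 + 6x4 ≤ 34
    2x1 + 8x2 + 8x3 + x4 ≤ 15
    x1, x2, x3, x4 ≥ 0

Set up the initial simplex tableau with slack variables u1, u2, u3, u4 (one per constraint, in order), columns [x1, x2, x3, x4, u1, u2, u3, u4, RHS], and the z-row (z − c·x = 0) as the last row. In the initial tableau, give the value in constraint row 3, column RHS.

The RHS of constraint 3 is b_3 = 34.

34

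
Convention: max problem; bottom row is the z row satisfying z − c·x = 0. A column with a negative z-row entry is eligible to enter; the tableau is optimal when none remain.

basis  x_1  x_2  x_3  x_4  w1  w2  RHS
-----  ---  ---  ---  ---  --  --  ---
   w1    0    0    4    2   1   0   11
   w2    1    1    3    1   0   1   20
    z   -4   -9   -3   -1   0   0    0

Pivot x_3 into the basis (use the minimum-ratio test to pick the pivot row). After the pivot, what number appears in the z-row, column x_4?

1/2

Ratio test on column x_3 — row 1: 11/4 = 11/4; row 2: 20/3 = 20/3. Minimum is 11/4 at row 1 (w1 leaves); pivot element 4.
Divide row 1 by 4; eliminate column x_3 from the other rows.
z-row update in column x_4: -1 − (-3)·(1/2) = 1/2.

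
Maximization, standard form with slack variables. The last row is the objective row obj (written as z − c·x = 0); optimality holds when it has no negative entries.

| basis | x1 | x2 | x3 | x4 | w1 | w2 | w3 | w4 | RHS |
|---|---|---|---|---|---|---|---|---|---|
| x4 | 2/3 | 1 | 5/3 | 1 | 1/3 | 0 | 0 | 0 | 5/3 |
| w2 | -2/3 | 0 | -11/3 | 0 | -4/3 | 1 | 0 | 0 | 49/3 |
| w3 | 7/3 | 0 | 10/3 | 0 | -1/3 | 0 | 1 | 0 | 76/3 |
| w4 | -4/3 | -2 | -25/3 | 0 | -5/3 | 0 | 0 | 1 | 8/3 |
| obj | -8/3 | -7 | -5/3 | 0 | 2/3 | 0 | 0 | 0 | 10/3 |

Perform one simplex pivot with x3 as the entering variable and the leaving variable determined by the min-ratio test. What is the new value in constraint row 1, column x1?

2/5

Ratio test on column x3 — row 1: (5/3)/(5/3) = 1; row 2: entry -11/3 ≤ 0; row 3: (76/3)/(10/3) = 38/5; row 4: entry -25/3 ≤ 0. Minimum is 1 at row 1 (x4 leaves); pivot element 5/3.
Divide row 1 by 5/3; eliminate column x3 from the other rows.
In the new row 1, the x1 entry is the old entry divided by the pivot: (2/3)/(5/3) = 2/5.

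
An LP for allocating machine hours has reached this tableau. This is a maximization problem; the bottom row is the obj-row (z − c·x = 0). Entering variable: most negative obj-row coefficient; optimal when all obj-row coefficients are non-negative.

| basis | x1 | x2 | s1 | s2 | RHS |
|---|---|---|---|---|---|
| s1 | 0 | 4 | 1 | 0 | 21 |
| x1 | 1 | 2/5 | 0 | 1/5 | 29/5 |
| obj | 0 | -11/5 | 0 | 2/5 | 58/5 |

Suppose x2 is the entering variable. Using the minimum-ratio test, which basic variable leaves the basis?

Column x2 entries and ratios — s1: 21/4 = 21/4; x1: (29/5)/(2/5) = 29/2.
Smallest ratio is 21/4 in the row of s1, so s1 leaves.

s1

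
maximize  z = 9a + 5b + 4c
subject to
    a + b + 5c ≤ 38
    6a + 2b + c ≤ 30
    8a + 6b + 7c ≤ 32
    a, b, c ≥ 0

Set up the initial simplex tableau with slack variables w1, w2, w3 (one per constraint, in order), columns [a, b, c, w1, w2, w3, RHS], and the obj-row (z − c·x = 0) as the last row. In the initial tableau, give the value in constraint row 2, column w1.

0

Slack w1 belongs to constraint 1; its column is the unit vector e_1, so the entry in row 2 is 0.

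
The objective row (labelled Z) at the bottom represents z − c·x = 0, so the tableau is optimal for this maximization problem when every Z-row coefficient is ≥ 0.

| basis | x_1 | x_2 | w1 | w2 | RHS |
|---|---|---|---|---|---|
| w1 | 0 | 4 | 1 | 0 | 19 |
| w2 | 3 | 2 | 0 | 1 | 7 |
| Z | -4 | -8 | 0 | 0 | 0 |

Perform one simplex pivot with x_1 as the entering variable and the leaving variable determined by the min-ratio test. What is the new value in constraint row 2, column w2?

1/3

Ratio test on column x_1 — row 1: entry 0 ≤ 0; row 2: 7/3 = 7/3. Minimum is 7/3 at row 2 (w2 leaves); pivot element 3.
Divide row 2 by 3; eliminate column x_1 from the other rows.
In the new row 2, the w2 entry is the old entry divided by the pivot: 1/3 = 1/3.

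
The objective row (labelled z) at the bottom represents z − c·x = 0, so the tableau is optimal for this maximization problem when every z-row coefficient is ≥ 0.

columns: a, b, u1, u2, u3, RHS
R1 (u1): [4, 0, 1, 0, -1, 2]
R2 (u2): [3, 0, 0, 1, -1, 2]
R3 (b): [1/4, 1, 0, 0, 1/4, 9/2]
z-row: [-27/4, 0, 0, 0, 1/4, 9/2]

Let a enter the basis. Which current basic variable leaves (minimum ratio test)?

u1

Column a entries and ratios — u1: 2/4 = 1/2; u2: 2/3 = 2/3; b: (9/2)/(1/4) = 18.
Smallest ratio is 1/2 in the row of u1, so u1 leaves.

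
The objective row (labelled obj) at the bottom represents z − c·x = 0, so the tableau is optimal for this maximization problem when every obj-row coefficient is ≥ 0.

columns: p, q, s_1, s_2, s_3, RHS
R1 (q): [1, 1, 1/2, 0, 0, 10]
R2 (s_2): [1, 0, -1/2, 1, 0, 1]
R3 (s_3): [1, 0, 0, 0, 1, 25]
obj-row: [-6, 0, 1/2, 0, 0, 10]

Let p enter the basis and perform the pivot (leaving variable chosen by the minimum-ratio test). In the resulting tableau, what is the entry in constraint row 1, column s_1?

Ratio test on column p — row 1: 10/1 = 10; row 2: 1/1 = 1; row 3: 25/1 = 25. Minimum is 1 at row 2 (s_2 leaves); pivot element 1.
Divide row 2 by 1; eliminate column p from the other rows.
Row 1 update in column s_1: 1/2 − 1·(-1/2) = 1.

1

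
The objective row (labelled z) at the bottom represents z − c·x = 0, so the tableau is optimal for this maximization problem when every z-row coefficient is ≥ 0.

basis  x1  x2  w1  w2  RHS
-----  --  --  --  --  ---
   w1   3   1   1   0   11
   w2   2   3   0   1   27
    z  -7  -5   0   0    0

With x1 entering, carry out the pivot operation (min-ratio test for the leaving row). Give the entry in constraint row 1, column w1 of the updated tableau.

Ratio test on column x1 — row 1: 11/3 = 11/3; row 2: 27/2 = 27/2. Minimum is 11/3 at row 1 (w1 leaves); pivot element 3.
Divide row 1 by 3; eliminate column x1 from the other rows.
In the new row 1, the w1 entry is the old entry divided by the pivot: 1/3 = 1/3.

1/3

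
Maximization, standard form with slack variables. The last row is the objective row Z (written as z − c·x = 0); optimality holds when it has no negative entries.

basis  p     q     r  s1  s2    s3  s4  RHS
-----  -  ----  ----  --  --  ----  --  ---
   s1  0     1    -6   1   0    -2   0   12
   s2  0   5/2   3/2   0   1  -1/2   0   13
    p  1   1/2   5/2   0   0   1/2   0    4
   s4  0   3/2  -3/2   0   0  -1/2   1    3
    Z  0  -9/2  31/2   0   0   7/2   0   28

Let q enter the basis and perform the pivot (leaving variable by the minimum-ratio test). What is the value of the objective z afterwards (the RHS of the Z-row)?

37

Ratio test on column q — row 1: 12/1 = 12; row 2: 13/(5/2) = 26/5; row 3: 4/(1/2) = 8; row 4: 3/(3/2) = 2. Minimum is 2 at row 4 (s4 leaves); pivot element 3/2.
Pivot on row 4; the Z-row RHS becomes 28 − (-9/2)·2 = 37.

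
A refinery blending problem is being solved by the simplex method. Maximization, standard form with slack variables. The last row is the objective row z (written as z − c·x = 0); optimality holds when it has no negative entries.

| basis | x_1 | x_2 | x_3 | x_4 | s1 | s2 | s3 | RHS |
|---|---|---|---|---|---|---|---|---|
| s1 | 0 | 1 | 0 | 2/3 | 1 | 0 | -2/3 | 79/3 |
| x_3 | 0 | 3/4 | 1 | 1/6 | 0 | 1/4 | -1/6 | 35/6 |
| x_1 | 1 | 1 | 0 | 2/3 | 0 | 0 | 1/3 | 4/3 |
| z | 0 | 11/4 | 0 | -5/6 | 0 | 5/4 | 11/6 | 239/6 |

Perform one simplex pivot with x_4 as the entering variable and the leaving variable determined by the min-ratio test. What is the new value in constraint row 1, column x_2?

Ratio test on column x_4 — row 1: (79/3)/(2/3) = 79/2; row 2: (35/6)/(1/6) = 35; row 3: (4/3)/(2/3) = 2. Minimum is 2 at row 3 (x_1 leaves); pivot element 2/3.
Divide row 3 by 2/3; eliminate column x_4 from the other rows.
Row 1 update in column x_2: 1 − (2/3)·(3/2) = 0.

0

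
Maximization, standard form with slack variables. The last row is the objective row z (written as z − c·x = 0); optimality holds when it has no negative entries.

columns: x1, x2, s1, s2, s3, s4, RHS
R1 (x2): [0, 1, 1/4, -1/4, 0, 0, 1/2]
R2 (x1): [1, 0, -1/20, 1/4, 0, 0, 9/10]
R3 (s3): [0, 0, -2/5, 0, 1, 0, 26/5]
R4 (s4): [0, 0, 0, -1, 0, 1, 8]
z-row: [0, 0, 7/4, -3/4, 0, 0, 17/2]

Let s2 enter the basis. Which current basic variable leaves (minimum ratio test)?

x1

Column s2 entries and ratios — x2: -1/4 ≤ 0, skip; x1: (9/10)/(1/4) = 18/5; s3: 0 ≤ 0, skip; s4: -1 ≤ 0, skip.
Smallest ratio is 18/5 in the row of x1, so x1 leaves.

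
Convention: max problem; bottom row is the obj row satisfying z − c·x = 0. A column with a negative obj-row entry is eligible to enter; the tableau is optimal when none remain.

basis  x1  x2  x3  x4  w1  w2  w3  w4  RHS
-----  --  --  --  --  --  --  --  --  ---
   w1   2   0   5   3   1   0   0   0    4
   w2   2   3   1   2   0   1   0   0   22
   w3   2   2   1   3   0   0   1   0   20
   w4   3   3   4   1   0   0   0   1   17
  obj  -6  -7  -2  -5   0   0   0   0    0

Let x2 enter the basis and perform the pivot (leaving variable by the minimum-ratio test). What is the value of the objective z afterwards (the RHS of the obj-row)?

119/3

Ratio test on column x2 — row 1: entry 0 ≤ 0; row 2: 22/3 = 22/3; row 3: 20/2 = 10; row 4: 17/3 = 17/3. Minimum is 17/3 at row 4 (w4 leaves); pivot element 3.
Pivot on row 4; the obj-row RHS becomes 0 − (-7)·(17/3) = 119/3.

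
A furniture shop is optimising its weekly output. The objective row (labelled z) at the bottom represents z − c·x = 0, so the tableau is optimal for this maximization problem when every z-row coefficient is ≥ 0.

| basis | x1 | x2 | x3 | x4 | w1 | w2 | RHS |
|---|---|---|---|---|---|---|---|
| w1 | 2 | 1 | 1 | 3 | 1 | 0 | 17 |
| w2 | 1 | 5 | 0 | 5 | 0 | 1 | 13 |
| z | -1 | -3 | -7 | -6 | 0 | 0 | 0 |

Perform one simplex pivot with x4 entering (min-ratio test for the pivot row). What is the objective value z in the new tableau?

Ratio test on column x4 — row 1: 17/3 = 17/3; row 2: 13/5 = 13/5. Minimum is 13/5 at row 2 (w2 leaves); pivot element 5.
Pivot on row 2; the z-row RHS becomes 0 − (-6)·(13/5) = 78/5.

78/5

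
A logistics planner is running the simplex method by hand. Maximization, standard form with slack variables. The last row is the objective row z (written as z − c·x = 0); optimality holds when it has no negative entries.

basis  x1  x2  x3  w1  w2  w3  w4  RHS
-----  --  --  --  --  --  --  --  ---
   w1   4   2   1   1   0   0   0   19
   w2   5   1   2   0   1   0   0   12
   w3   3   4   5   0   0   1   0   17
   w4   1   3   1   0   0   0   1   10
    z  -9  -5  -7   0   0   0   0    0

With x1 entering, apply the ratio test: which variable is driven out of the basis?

w2

Column x1 entries and ratios — w1: 19/4 = 19/4; w2: 12/5 = 12/5; w3: 17/3 = 17/3; w4: 10/1 = 10.
Smallest ratio is 12/5 in the row of w2, so w2 leaves.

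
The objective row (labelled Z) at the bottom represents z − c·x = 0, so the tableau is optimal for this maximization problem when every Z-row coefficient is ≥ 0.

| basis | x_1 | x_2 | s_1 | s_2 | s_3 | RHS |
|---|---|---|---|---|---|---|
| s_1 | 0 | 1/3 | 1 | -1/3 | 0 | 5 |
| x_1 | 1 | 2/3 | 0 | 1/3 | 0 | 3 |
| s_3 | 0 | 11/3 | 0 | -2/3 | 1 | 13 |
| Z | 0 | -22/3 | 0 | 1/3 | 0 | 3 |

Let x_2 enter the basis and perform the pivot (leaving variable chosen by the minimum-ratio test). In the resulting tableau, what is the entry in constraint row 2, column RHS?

Ratio test on column x_2 — row 1: 5/(1/3) = 15; row 2: 3/(2/3) = 9/2; row 3: 13/(11/3) = 39/11. Minimum is 39/11 at row 3 (s_3 leaves); pivot element 11/3.
Divide row 3 by 11/3; eliminate column x_2 from the other rows.
Row 2 update in column RHS: 3 − (2/3)·(39/11) = 7/11.

7/11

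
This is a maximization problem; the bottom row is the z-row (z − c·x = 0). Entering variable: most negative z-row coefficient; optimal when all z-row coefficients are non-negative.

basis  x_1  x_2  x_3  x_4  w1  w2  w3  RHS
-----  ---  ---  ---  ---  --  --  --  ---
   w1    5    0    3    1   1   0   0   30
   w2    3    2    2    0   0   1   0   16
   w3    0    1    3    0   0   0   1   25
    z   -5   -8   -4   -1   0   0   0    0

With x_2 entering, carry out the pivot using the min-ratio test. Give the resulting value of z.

64

Ratio test on column x_2 — row 1: entry 0 ≤ 0; row 2: 16/2 = 8; row 3: 25/1 = 25. Minimum is 8 at row 2 (w2 leaves); pivot element 2.
Pivot on row 2; the z-row RHS becomes 0 − (-8)·8 = 64.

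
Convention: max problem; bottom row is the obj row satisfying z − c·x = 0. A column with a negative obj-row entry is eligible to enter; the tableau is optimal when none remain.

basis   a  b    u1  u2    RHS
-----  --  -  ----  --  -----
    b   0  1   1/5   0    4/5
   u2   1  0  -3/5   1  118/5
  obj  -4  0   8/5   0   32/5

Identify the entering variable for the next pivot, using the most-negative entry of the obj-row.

a

Negative obj-row entries: a: -4.
The most negative is -4 in column a, so a enters.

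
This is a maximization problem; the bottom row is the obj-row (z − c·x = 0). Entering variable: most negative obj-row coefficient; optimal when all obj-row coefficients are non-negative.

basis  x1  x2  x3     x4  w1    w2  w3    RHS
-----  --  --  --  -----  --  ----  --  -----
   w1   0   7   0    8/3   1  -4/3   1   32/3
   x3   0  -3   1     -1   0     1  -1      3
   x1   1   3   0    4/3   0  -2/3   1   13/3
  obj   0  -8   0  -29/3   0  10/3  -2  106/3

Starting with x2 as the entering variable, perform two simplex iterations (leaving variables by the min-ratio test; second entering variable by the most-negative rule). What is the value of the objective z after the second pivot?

Ratio test on column x2 — row 1: (32/3)/7 = 32/21; row 2: entry -3 ≤ 0; row 3: (13/3)/3 = 13/9. Minimum is 13/9 at row 3 (x1 leaves); pivot element 3.
Pivot on row 3; the obj-row RHS becomes 106/3 − (-8)·(13/9) = 422/9.
Next entering variable (most negative obj-row entry -55/9): x4.
Ratio test on column x4 — row 1: entry -4/9 ≤ 0; row 2: (22/3)/(1/3) = 22; row 3: (13/9)/(4/9) = 13/4. Minimum is 13/4 at row 3 (x2 leaves); pivot element 4/9.
After the second pivot the obj-row RHS is 422/9 − (-55/9)·(13/4) = 267/4.

267/4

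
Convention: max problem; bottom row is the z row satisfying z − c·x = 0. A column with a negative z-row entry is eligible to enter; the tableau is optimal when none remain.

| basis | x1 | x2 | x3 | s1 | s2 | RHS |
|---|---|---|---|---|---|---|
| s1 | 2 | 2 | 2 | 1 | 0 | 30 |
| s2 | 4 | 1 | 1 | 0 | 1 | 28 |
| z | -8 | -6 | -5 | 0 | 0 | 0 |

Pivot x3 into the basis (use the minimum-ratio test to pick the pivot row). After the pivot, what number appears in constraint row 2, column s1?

Ratio test on column x3 — row 1: 30/2 = 15; row 2: 28/1 = 28. Minimum is 15 at row 1 (s1 leaves); pivot element 2.
Divide row 1 by 2; eliminate column x3 from the other rows.
Row 2 update in column s1: 0 − 1·(1/2) = -1/2.

-1/2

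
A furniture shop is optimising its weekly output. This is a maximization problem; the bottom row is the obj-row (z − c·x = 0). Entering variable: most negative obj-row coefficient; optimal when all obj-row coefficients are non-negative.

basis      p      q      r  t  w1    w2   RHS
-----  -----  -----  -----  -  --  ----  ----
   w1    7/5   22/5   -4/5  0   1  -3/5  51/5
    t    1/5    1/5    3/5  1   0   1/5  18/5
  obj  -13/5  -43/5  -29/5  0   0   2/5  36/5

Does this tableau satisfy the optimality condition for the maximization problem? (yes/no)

no

The obj-row has a negative entry -43/5 in column q, so it is not optimal.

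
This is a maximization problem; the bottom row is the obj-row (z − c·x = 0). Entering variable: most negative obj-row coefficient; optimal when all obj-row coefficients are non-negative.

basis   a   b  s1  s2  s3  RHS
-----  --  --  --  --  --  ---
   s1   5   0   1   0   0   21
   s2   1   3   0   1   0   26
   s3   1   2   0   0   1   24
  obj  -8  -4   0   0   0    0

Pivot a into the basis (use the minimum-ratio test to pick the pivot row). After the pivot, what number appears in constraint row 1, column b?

Ratio test on column a — row 1: 21/5 = 21/5; row 2: 26/1 = 26; row 3: 24/1 = 24. Minimum is 21/5 at row 1 (s1 leaves); pivot element 5.
Divide row 1 by 5; eliminate column a from the other rows.
In the new row 1, the b entry is the old entry divided by the pivot: 0/5 = 0.

0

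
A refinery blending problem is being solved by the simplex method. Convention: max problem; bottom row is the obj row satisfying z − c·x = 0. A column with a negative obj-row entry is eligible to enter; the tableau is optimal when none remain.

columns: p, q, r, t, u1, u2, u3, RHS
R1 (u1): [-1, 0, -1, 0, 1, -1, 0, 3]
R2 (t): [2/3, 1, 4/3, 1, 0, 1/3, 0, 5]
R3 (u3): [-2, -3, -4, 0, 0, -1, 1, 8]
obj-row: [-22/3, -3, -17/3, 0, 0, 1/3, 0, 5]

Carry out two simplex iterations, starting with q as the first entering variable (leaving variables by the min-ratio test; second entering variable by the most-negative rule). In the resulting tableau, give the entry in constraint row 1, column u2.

Ratio test on column q — row 1: entry 0 ≤ 0; row 2: 5/1 = 5; row 3: entry -3 ≤ 0. Minimum is 5 at row 2 (t leaves); pivot element 1.
Divide row 2 by 1; eliminate column q from the other rows.
Second iteration: most negative obj-row entry is -16/3 in column p, so p enters.
Ratio test on column p — row 1: entry -1 ≤ 0; row 2: 5/(2/3) = 15/2; row 3: entry 0 ≤ 0. Minimum is 15/2 at row 2 (q leaves); pivot element 2/3.
Divide row 2 by 2/3; eliminate column p from the other rows.
After both pivots, the entry at constraint row 1, column u2 is -1/2.

-1/2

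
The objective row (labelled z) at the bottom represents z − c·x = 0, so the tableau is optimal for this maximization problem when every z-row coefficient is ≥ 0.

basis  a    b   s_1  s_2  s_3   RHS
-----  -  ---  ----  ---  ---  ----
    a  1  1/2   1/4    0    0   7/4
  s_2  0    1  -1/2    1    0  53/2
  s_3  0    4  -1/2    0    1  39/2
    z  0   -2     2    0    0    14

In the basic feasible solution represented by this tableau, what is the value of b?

b is not in the basis, so in the current basic feasible solution b = 0.

0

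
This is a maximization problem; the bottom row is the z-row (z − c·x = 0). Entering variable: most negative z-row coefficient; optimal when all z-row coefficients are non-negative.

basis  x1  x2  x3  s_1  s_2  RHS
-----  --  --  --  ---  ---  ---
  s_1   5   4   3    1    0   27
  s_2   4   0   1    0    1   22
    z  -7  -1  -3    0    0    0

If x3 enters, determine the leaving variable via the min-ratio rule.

s_1

Column x3 entries and ratios — s_1: 27/3 = 9; s_2: 22/1 = 22.
Smallest ratio is 9 in the row of s_1, so s_1 leaves.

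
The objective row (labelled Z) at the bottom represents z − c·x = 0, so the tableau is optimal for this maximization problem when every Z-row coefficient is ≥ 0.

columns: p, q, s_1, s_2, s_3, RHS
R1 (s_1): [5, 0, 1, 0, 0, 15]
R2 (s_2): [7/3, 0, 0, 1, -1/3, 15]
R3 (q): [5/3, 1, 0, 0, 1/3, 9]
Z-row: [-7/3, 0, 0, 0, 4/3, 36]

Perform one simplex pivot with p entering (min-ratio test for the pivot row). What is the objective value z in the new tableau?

43

Ratio test on column p — row 1: 15/5 = 3; row 2: 15/(7/3) = 45/7; row 3: 9/(5/3) = 27/5. Minimum is 3 at row 1 (s_1 leaves); pivot element 5.
Pivot on row 1; the Z-row RHS becomes 36 − (-7/3)·3 = 43.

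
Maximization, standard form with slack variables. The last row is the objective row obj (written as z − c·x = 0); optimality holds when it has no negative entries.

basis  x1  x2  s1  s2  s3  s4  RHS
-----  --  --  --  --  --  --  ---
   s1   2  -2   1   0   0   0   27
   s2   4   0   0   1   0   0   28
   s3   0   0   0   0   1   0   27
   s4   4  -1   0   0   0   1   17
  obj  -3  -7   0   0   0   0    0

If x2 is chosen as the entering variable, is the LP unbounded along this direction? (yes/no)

yes

Every constraint-row entry in column x2 is ≤ 0, so increasing x2 is unbounded.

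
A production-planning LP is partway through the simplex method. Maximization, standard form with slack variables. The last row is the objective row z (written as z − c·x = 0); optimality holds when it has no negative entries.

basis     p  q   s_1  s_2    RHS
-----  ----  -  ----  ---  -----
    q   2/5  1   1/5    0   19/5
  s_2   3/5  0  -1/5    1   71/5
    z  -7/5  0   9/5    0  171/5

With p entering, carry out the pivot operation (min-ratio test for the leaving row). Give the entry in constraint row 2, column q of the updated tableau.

Ratio test on column p — row 1: (19/5)/(2/5) = 19/2; row 2: (71/5)/(3/5) = 71/3. Minimum is 19/2 at row 1 (q leaves); pivot element 2/5.
Divide row 1 by 2/5; eliminate column p from the other rows.
Row 2 update in column q: 0 − (3/5)·(5/2) = -3/2.

-3/2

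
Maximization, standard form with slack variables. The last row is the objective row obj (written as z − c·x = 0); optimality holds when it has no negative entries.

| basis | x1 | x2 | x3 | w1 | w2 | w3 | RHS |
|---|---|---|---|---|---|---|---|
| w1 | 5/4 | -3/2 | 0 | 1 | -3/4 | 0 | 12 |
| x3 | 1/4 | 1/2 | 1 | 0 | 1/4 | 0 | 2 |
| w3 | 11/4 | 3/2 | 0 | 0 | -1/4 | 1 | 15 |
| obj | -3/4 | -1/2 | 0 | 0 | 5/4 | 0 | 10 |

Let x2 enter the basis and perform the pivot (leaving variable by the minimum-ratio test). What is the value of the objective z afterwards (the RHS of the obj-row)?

Ratio test on column x2 — row 1: entry -3/2 ≤ 0; row 2: 2/(1/2) = 4; row 3: 15/(3/2) = 10. Minimum is 4 at row 2 (x3 leaves); pivot element 1/2.
Pivot on row 2; the obj-row RHS becomes 10 − (-1/2)·4 = 12.

12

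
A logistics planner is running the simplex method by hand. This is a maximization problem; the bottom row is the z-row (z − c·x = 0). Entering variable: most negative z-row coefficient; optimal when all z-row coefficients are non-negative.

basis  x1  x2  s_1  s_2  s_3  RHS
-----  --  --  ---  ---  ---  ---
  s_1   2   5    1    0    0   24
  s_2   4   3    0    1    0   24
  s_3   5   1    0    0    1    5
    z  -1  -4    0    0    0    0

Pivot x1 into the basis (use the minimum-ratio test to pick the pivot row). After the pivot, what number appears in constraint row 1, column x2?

Ratio test on column x1 — row 1: 24/2 = 12; row 2: 24/4 = 6; row 3: 5/5 = 1. Minimum is 1 at row 3 (s_3 leaves); pivot element 5.
Divide row 3 by 5; eliminate column x1 from the other rows.
Row 1 update in column x2: 5 − 2·(1/5) = 23/5.

23/5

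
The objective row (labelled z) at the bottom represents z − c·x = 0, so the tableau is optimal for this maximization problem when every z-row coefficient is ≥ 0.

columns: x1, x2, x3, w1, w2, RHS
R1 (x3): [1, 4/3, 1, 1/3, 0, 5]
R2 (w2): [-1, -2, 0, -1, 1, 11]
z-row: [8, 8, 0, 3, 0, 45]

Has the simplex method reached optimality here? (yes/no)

Every z-row coefficient is ≥ 0, so the tableau is optimal.

yes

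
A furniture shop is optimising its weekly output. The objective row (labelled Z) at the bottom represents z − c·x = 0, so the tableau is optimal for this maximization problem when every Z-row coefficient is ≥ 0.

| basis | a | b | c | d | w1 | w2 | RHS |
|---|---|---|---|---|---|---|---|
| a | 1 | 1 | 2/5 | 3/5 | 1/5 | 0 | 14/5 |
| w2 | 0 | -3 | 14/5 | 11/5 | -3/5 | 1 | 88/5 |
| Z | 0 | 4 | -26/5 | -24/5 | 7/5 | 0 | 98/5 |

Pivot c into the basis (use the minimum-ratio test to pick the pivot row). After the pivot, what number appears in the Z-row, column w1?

2/7

Ratio test on column c — row 1: (14/5)/(2/5) = 7; row 2: (88/5)/(14/5) = 44/7. Minimum is 44/7 at row 2 (w2 leaves); pivot element 14/5.
Divide row 2 by 14/5; eliminate column c from the other rows.
Z-row update in column w1: 7/5 − (-26/5)·(-3/14) = 2/7.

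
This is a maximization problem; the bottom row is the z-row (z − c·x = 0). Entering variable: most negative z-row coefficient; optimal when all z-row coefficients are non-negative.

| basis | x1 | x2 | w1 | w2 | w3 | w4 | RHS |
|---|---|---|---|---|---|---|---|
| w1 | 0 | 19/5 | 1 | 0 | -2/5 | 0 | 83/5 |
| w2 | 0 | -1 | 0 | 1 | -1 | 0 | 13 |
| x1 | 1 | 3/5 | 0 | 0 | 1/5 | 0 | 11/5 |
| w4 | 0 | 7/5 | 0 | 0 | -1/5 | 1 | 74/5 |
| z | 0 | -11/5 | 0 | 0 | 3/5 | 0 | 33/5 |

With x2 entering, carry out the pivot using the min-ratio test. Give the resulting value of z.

44/3

Ratio test on column x2 — row 1: (83/5)/(19/5) = 83/19; row 2: entry -1 ≤ 0; row 3: (11/5)/(3/5) = 11/3; row 4: (74/5)/(7/5) = 74/7. Minimum is 11/3 at row 3 (x1 leaves); pivot element 3/5.
Pivot on row 3; the z-row RHS becomes 33/5 − (-11/5)·(11/3) = 44/3.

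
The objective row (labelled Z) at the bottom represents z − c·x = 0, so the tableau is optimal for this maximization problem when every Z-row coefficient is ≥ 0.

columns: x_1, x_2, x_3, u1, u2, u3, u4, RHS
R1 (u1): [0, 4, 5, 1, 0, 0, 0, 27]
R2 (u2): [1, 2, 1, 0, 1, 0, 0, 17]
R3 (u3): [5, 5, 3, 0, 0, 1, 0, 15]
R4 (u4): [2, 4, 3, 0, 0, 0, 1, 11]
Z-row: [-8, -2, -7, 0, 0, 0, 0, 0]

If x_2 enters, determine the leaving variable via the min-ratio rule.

Column x_2 entries and ratios — u1: 27/4 = 27/4; u2: 17/2 = 17/2; u3: 15/5 = 3; u4: 11/4 = 11/4.
Smallest ratio is 11/4 in the row of u4, so u4 leaves.

u4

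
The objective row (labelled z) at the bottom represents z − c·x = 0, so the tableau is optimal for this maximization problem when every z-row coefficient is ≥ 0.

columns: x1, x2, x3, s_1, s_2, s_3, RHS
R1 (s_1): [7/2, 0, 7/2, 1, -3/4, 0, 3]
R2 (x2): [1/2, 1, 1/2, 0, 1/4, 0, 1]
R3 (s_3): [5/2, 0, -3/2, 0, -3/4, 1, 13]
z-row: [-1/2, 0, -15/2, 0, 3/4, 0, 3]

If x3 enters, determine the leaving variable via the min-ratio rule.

Column x3 entries and ratios — s_1: 3/(7/2) = 6/7; x2: 1/(1/2) = 2; s_3: -3/2 ≤ 0, skip.
Smallest ratio is 6/7 in the row of s_1, so s_1 leaves.

s_1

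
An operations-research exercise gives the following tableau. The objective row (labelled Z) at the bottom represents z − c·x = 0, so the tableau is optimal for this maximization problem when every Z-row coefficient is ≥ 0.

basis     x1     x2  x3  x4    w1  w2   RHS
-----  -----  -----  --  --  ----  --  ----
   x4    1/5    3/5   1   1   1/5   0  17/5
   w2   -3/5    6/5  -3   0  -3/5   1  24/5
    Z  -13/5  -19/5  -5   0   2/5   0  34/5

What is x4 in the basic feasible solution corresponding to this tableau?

x4 is basic (row 1); its value is the RHS of that row, 17/5.

17/5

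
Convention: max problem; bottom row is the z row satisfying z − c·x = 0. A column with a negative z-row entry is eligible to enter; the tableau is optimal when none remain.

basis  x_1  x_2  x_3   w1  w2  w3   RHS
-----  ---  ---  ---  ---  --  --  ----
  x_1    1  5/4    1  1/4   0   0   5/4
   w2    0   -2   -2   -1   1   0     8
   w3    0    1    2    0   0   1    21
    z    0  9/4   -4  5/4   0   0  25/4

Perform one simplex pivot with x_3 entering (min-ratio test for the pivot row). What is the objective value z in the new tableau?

45/4

Ratio test on column x_3 — row 1: (5/4)/1 = 5/4; row 2: entry -2 ≤ 0; row 3: 21/2 = 21/2. Minimum is 5/4 at row 1 (x_1 leaves); pivot element 1.
Pivot on row 1; the z-row RHS becomes 25/4 − (-4)·(5/4) = 45/4.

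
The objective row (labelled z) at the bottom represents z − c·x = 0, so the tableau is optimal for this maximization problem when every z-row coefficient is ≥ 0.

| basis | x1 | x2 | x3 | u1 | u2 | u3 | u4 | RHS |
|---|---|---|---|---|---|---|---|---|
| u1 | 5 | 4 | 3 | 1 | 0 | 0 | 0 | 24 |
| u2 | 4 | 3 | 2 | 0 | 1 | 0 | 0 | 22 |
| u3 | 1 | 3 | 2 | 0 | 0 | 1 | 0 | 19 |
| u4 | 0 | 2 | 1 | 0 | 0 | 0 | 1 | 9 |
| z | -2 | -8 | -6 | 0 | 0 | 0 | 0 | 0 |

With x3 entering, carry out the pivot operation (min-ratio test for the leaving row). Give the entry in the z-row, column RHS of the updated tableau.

Ratio test on column x3 — row 1: 24/3 = 8; row 2: 22/2 = 11; row 3: 19/2 = 19/2; row 4: 9/1 = 9. Minimum is 8 at row 1 (u1 leaves); pivot element 3.
Divide row 1 by 3; eliminate column x3 from the other rows.
z-row update in column RHS: 0 − (-6)·8 = 48.

48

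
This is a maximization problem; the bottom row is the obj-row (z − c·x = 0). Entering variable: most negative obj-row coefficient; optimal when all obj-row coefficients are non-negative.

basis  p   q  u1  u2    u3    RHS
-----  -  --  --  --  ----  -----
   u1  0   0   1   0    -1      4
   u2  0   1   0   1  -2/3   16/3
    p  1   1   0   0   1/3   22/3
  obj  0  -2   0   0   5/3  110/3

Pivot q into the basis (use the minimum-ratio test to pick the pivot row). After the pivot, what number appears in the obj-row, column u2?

Ratio test on column q — row 1: entry 0 ≤ 0; row 2: (16/3)/1 = 16/3; row 3: (22/3)/1 = 22/3. Minimum is 16/3 at row 2 (u2 leaves); pivot element 1.
Divide row 2 by 1; eliminate column q from the other rows.
obj-row update in column u2: 0 − (-2)·1 = 2.

2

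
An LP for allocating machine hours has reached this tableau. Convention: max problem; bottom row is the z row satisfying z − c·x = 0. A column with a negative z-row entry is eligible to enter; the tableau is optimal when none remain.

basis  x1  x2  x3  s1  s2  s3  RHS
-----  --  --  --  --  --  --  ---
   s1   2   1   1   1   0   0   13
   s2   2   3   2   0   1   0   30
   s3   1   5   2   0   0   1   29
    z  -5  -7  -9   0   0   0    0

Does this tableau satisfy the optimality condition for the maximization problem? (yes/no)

The z-row has a negative entry -9 in column x3, so it is not optimal.

no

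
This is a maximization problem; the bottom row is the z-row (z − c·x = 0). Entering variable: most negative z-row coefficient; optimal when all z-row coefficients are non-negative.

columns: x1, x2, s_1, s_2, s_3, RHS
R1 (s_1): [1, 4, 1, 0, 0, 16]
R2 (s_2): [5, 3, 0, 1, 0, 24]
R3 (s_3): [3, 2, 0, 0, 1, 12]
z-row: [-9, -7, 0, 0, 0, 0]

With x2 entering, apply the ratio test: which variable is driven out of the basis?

s_1

Column x2 entries and ratios — s_1: 16/4 = 4; s_2: 24/3 = 8; s_3: 12/2 = 6.
Smallest ratio is 4 in the row of s_1, so s_1 leaves.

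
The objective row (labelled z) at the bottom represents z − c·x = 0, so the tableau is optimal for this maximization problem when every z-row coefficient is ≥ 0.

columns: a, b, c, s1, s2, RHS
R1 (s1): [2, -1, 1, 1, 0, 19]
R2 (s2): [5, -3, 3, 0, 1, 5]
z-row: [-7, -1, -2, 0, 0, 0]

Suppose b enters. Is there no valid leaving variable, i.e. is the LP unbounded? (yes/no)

yes

Every constraint-row entry in column b is ≤ 0, so increasing b is unbounded.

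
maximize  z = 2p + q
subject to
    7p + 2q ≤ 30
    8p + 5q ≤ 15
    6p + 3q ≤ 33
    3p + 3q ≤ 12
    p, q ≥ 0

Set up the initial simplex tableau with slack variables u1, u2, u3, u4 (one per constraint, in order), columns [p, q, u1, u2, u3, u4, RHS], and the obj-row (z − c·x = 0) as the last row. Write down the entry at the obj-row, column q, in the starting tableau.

-1

The obj-row carries the negated objective coefficients: the q entry is -1.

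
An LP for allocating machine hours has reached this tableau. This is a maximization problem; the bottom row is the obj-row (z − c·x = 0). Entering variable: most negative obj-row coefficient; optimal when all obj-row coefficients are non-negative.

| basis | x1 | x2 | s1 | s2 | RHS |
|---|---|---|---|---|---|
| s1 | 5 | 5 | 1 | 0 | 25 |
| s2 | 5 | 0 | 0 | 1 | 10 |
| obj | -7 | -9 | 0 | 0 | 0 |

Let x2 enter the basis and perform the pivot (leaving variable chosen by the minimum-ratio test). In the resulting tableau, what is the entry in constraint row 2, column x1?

5

Ratio test on column x2 — row 1: 25/5 = 5; row 2: entry 0 ≤ 0. Minimum is 5 at row 1 (s1 leaves); pivot element 5.
Divide row 1 by 5; eliminate column x2 from the other rows.
Row 2 update in column x1: 5 − 0·1 = 5.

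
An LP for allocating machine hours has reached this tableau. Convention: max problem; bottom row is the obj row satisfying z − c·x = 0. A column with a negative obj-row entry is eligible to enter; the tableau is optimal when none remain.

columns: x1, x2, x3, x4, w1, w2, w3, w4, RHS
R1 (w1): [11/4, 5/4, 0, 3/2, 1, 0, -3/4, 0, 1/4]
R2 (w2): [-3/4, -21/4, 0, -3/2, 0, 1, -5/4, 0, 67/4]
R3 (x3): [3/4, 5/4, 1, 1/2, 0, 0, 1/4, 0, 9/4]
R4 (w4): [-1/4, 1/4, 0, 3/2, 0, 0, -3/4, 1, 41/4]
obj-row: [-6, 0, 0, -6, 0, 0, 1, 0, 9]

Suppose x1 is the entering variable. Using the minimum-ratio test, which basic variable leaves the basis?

w1

Column x1 entries and ratios — w1: (1/4)/(11/4) = 1/11; w2: -3/4 ≤ 0, skip; x3: (9/4)/(3/4) = 3; w4: -1/4 ≤ 0, skip.
Smallest ratio is 1/11 in the row of w1, so w1 leaves.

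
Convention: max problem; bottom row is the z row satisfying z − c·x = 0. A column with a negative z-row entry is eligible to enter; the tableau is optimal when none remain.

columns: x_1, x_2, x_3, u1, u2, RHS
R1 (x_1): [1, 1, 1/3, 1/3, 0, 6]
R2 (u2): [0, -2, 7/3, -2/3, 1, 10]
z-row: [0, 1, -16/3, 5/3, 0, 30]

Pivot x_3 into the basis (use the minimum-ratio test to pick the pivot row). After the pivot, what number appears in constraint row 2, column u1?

Ratio test on column x_3 — row 1: 6/(1/3) = 18; row 2: 10/(7/3) = 30/7. Minimum is 30/7 at row 2 (u2 leaves); pivot element 7/3.
Divide row 2 by 7/3; eliminate column x_3 from the other rows.
In the new row 2, the u1 entry is the old entry divided by the pivot: (-2/3)/(7/3) = -2/7.

-2/7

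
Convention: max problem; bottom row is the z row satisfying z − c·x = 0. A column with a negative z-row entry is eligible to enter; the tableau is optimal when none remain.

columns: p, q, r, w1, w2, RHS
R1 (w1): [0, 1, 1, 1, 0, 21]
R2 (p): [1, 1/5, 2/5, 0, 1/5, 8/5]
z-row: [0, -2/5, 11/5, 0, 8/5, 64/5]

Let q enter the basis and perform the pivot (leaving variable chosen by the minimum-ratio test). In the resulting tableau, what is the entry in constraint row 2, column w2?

1

Ratio test on column q — row 1: 21/1 = 21; row 2: (8/5)/(1/5) = 8. Minimum is 8 at row 2 (p leaves); pivot element 1/5.
Divide row 2 by 1/5; eliminate column q from the other rows.
In the new row 2, the w2 entry is the old entry divided by the pivot: (1/5)/(1/5) = 1.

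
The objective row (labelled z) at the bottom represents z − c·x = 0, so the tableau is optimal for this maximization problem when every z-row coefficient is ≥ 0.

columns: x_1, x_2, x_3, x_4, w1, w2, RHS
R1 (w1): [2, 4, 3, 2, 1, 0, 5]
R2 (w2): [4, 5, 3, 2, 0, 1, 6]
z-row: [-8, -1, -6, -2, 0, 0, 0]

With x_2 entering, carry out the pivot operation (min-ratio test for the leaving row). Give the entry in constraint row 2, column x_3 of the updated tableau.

3/5

Ratio test on column x_2 — row 1: 5/4 = 5/4; row 2: 6/5 = 6/5. Minimum is 6/5 at row 2 (w2 leaves); pivot element 5.
Divide row 2 by 5; eliminate column x_2 from the other rows.
In the new row 2, the x_3 entry is the old entry divided by the pivot: 3/5 = 3/5.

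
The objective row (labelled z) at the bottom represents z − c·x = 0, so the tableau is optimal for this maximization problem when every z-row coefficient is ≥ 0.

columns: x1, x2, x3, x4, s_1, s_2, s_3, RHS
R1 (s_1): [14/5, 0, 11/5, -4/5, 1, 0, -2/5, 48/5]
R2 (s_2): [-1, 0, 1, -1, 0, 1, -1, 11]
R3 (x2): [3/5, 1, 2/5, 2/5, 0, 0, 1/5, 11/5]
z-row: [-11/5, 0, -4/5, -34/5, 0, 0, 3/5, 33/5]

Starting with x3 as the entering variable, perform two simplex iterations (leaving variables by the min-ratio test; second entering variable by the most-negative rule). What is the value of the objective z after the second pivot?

16

Ratio test on column x3 — row 1: (48/5)/(11/5) = 48/11; row 2: 11/1 = 11; row 3: (11/5)/(2/5) = 11/2. Minimum is 48/11 at row 1 (s_1 leaves); pivot element 11/5.
Pivot on row 1; the z-row RHS becomes 33/5 − (-4/5)·(48/11) = 111/11.
Next entering variable (most negative z-row entry -78/11): x4.
Ratio test on column x4 — row 1: entry -4/11 ≤ 0; row 2: entry -7/11 ≤ 0; row 3: (5/11)/(6/11) = 5/6. Minimum is 5/6 at row 3 (x2 leaves); pivot element 6/11.
After the second pivot the z-row RHS is 111/11 − (-78/11)·(5/6) = 16.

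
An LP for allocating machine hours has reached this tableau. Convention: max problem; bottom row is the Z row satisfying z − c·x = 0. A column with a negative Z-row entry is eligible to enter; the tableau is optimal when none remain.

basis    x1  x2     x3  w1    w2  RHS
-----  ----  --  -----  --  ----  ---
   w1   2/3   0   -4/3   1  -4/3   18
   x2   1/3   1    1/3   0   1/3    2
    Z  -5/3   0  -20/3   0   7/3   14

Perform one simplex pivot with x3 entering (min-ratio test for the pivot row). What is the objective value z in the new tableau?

Ratio test on column x3 — row 1: entry -4/3 ≤ 0; row 2: 2/(1/3) = 6. Minimum is 6 at row 2 (x2 leaves); pivot element 1/3.
Pivot on row 2; the Z-row RHS becomes 14 − (-20/3)·6 = 54.

54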